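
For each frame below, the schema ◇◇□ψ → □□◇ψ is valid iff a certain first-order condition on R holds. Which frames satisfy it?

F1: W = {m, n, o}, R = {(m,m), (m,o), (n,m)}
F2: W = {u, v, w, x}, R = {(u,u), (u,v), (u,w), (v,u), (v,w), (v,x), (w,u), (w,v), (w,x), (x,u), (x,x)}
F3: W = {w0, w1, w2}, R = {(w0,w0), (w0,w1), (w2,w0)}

This is the axiom for a generalized confluence (Geach) condition; its first-order frame correspondent is ∀x ∀y ∀z ((xR²y ∧ xR²z) → ∃w (yRw ∧ zRw)).
F1: fails — mR²m, mR²o but no w with mRw and oRw.
F2: condition met.
F3: fails — w0R²w0, w0R²w1 but no w with w0Rw and w1Rw.

F2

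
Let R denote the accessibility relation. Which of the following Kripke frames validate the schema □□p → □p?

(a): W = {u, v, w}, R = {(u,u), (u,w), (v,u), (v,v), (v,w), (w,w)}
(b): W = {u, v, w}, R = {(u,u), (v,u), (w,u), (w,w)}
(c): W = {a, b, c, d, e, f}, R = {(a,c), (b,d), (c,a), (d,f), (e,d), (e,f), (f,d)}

Frame correspondent (Sahlqvist): ∀x ∀y (Rxy → ∃z (Rxz ∧ Rzy)) — i.e. density.
(a): condition met.
(b): condition met.
(c): fails — Rdf but no z with Rdz and Rzf.
Valid on: (a), (b).

(a), (b)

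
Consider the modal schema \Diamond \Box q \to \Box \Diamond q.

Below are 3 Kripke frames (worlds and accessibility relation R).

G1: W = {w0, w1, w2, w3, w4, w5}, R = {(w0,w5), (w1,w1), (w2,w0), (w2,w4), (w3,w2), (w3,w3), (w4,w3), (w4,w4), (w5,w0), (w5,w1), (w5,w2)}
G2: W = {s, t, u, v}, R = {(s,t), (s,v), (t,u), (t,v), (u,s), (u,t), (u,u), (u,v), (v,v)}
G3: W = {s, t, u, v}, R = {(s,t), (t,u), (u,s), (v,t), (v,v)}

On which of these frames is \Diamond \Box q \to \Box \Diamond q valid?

This is the axiom for convergence; its first-order frame correspondent is \forall x \forall y \forall z (Rxy \wedge Rxz \to \exists w (Ryw \wedge Rzw)).
G1: fails — Rw2w4 and Rw2w0 but w4 and w0 have no common successor.
G2: satisfies the condition.
G3: fails — Rvv and Rvt but v and t have no common successor.

G2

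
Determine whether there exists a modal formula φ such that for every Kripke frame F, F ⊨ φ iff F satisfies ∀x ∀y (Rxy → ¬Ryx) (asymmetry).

Not definable by any modal formula

Modal frame validity is preserved under surjective bounded morphisms.
The 5-cycle (worlds s,t,u,v,w with s→t→u→v→w→s) is asymmetric. Mapping every world to a single reflexive point • is a surjective bounded morphism, and the reflexive point is not asymmetric (R•• but asymmetry requires ¬R••).
Hence asymmetry is not modally definable.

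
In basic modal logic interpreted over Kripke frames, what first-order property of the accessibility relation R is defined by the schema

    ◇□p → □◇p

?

convergence: ∀x ∀y ∀z (Rxy ∧ Rxz → ∃w (Ryw ∧ Rzw))

Suppose ◇□p→□◇p is valid. Take Rxy, Rxz and set V(p)={w : Ryw}. Then □p at y so ◇□p at x, so □◇p at x, so ◇p at z, giving w with Rzw and Ryw.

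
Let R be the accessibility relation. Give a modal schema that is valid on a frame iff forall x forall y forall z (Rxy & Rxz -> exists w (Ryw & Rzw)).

◇□p → □◇p

This is convergence; the standard corresponding axiom is .2: ◇□p → □◇p.
Suppose ◇□p→□◇p is valid. Take Rxy, Rxz and set V(p)={w : Ryw}. Then □p at y so ◇□p at x, so □◇p at x, so ◇p at z, giving w with Rzw and Ryw.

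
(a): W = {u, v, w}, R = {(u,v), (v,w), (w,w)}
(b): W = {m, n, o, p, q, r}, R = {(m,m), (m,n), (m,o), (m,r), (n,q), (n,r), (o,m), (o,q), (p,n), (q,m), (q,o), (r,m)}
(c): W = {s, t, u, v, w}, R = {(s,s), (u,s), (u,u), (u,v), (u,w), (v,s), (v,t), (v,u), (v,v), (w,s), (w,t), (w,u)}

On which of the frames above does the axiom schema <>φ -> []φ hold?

The schema corresponds to partial functionality: forall x forall y forall z (Rxy & Rxz -> y = z).
(a): ✓.
(b): fails — m sees both m and n.
(c): fails — u sees both s and u.

(a)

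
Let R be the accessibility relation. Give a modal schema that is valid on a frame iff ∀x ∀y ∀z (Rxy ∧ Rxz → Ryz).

The condition is the Euclidean property. The 5 schema ◇s → □◇s defines it.
Suppose ◇s→□◇s is valid. Take Rxy, Rxz and set V(s)={y}. Then ◇s at x, so □◇s at x, so ◇s at z, so some w with Rzw has s; w=y, i.e. Rzy. By symmetry of the argument, Ryz.

◇s → □◇s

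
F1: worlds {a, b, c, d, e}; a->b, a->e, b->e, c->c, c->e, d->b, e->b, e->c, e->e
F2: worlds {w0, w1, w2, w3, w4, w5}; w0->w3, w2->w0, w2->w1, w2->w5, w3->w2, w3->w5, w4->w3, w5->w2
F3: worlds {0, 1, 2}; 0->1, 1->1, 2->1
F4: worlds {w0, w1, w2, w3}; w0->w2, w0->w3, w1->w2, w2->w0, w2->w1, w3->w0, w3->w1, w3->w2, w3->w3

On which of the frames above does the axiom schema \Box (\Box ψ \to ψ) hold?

F3

Frame correspondent (Sahlqvist): \forall x \forall y (Rxy \to Ryy) — i.e. shift-reflexivity.
F1: fails — Reb but not Rbb.
F2: fails — Rw3w5 but not Rw5w5.
F3: condition met.
F4: fails — Rw1w2 but not Rw2w2.
Valid on: F3.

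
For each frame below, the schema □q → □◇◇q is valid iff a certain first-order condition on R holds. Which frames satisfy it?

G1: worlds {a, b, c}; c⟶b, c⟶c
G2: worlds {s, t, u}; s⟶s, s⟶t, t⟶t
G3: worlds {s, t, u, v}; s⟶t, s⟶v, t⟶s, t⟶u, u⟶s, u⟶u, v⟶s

Frame correspondent (Sahlqvist): ∀x ∀z (xRz → ∃w (xRw ∧ zR²w)) — i.e. a generalized confluence (Geach) condition.
G1: fails — cRb but no w with cRw and bR²w.
G2: condition met.
G3: condition met.

G2, G3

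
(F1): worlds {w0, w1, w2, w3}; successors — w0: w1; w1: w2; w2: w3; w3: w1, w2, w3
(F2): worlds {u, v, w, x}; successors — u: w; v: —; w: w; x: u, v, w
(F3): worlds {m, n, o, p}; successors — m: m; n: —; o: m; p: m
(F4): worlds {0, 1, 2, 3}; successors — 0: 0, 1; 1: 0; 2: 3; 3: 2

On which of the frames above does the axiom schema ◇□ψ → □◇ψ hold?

Frame correspondent (Sahlqvist): ∀x ∀y ∀z (Rxy ∧ Rxz → ∃w (Ryw ∧ Rzw)) — i.e. convergence.
(F1): fails — Rw3w1 and Rw3w2 but w1 and w2 have no common successor.
(F2): fails — Rxw and Rxv but w and v have no common successor.
(F3): holds.
(F4): holds.

(F3), (F4)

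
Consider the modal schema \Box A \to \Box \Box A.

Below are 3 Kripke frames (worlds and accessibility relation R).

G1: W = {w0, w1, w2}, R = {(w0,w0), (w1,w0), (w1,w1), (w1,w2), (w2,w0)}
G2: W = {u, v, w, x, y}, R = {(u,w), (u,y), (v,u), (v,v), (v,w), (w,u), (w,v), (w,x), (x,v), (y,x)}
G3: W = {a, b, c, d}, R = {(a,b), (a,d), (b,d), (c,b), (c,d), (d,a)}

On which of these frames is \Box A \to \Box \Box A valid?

G1

This is the axiom for transitivity; its first-order frame correspondent is \forall x \forall y \forall z (Rxy \wedge Ryz \to Rxz).
G1: holds.
G2: fails — Ryx and Rxv but not Ryv.
G3: fails — Rcd and Rda but not Rca.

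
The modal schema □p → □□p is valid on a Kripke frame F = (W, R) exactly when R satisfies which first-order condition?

transitivity: ∀x ∀y ∀z (Rxy ∧ Ryz → Rxz)

Suppose □p→□□p is valid. Take Rxy, Ryz and set V(p)={w : Rxw}. Then □p at x, so □□p at x, so □p at y, so p at z, i.e. Rxz.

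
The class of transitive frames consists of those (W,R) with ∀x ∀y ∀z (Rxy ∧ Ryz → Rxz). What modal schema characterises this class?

□p → □□p

A defining formula is □p → □□p (the 4 axiom).
Suppose □p→□□p is valid. Take Rxy, Ryz and set V(p)={w : Rxw}. Then □p at x, so □□p at x, so □p at y, so p at z, i.e. Rxz.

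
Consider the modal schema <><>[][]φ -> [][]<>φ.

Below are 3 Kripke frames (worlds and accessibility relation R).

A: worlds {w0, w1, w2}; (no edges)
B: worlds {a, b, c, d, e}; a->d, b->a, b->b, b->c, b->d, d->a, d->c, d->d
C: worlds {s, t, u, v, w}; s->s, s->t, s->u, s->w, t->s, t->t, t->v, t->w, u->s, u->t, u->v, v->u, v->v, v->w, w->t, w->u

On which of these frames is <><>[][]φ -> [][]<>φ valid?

This is the axiom for a generalized confluence (Geach) condition; its first-order frame correspondent is forall x forall y forall z ((x R^2 y & x R^2 z) -> exists w (y R^2 w & zRw)).
A: holds.
B: fails — aR²a, aR²c but no w with aR²w and cRw.
C: holds.
Valid on: A, C.

A, C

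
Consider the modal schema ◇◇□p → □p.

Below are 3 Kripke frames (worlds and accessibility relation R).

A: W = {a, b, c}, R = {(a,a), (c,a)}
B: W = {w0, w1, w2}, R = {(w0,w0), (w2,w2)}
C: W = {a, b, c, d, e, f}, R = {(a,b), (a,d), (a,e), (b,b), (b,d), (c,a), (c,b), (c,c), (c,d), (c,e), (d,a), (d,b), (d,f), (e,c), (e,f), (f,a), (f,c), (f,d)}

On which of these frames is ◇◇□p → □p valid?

A, B

Frame correspondent (Sahlqvist): ∀x ∀y ∀z ((xR²y ∧ xRz) → ∃w (yRw ∧ z = w)) — i.e. a generalized confluence (Geach) condition.
A: ✓.
B: ✓.
C: fails — aR²b, aRe but no w with bRw and e=w.
Valid on: A, B.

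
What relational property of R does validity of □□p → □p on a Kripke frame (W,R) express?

Suppose □□p→□p is valid. Take Rxy and set V(p)={w : xR²w}. Then □□p at x, so □p at x, so p at y, i.e. ∃z(Rxz∧Rzy).
Conversely, any frame satisfying ∀x ∀y (Rxy → ∃z (Rxz ∧ Rzy)) validates the schema.
Frame condition: ∀x ∀y (Rxy → ∃z (Rxz ∧ Rzy)).

Density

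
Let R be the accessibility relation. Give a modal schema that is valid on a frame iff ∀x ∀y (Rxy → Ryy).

□(□r → r)

This is shift-reflexivity; the standard corresponding axiom is T□: □(□r → r).
Suppose □(□r→r) is valid. Take Rxy and set V(r)={w : Ryw}. Then at y, □r holds; since □(□r→r) at x, □r→r at y, so r at y, i.e. Ryy.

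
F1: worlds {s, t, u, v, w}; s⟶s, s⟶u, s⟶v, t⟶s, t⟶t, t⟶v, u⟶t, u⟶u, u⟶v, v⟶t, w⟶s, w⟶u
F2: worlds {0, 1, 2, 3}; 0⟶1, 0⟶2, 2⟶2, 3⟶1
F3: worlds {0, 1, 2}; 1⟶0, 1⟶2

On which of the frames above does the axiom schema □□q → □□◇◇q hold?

This is the axiom for a generalized confluence (Geach) condition; its first-order frame correspondent is ∀x ∀z (xR²z → ∃w (xR²w ∧ zR²w)).
F1: satisfies the condition.
F2: satisfies the condition.
F3: satisfies the condition.
Valid on: F1, F2, F3.

F1, F2, F3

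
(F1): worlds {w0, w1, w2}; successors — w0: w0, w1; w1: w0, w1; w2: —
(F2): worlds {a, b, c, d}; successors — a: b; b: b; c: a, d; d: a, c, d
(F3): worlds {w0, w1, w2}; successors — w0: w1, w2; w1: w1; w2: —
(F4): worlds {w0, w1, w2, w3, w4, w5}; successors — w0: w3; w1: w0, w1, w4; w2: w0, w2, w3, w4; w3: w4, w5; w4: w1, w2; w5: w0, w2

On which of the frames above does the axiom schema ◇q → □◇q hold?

This is the axiom for the Euclidean property; its first-order frame correspondent is ∀x ∀y ∀z (Rxy ∧ Rxz → Ryz).
(F1): satisfies the condition.
(F2): fails — Rca and Rcd but not Rad.
(F3): fails — Rw0w1 and Rw0w2 but not Rw1w2.
(F4): fails — Rw0w3 and Rw0w3 but not Rw3w3.

(F1)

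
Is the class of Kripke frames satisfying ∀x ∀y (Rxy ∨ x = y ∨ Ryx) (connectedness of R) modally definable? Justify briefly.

Not modally definable

Modal frame validity is preserved under disjoint unions.
Take 2 disjoint single-world reflexive frames: each is trivially connected, but their disjoint union has 2 worlds with no edge between distinct components, so it is not connected.
Hence connectedness of R is not modally definable.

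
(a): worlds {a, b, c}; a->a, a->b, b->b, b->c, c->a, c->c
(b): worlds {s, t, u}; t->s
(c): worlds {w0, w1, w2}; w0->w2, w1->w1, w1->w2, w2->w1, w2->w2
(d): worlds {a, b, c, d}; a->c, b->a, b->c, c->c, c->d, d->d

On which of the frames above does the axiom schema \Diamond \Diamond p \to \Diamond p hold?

(b)

This is the axiom for transitivity; its first-order frame correspondent is \forall x \forall y \forall z (Rxy \wedge Ryz \to Rxz).
(a): fails — Rbc and Rca but not Rba.
(b): condition met.
(c): fails — Rw0w2 and Rw2w1 but not Rw0w1.
(d): fails — Rbc and Rcd but not Rbd.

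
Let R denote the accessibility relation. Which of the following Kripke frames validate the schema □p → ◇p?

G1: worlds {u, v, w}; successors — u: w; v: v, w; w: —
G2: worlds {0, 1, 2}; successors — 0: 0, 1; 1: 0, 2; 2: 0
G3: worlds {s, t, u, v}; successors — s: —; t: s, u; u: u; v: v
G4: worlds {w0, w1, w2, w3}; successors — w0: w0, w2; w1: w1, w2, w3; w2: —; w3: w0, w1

This is the axiom for seriality; its first-order frame correspondent is ∀x ∃y Rxy.
G1: fails — world w has no successor.
G2: condition met.
G3: fails — world s has no successor.
G4: fails — world w2 has no successor.
Valid on: G2.

G2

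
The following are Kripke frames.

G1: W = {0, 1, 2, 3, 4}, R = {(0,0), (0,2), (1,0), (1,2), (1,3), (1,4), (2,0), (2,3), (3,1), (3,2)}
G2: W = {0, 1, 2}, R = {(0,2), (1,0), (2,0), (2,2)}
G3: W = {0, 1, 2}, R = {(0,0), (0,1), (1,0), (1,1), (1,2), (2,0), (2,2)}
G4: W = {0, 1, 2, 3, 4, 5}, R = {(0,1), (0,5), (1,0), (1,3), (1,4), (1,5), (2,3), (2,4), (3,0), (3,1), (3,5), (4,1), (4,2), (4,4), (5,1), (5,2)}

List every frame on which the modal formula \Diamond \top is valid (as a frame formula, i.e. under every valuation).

The schema corresponds to seriality: \forall x \exists y Rxy.
G1: fails — world 4 has no successor.
G2: holds.
G3: holds.
G4: holds.

G2, G3, G4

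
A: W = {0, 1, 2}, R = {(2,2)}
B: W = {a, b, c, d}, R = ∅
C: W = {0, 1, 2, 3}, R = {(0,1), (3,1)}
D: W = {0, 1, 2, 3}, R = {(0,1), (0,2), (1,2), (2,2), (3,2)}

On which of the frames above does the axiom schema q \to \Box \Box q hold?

This is the axiom for a generalized confluence (Geach) condition; its first-order frame correspondent is \forall x \forall z (x R^2 z \to \exists w (x = w \wedge z = w)).
A: holds.
B: holds.
C: holds.
D: fails — 0R²2 but 0 ≠ 2.
Valid on: A, B, C.

A, B, C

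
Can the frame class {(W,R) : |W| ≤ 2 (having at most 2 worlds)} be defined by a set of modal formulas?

Any modally definable frame class is closed under disjoint unions.
Any modal formula valid on each of 3 disjoint one-world frames is valid on their disjoint union (validity is preserved under disjoint unions). Each one-world frame has |W|=1≤2, but the union has |W|=3.
So the class is not modally definable.

No — not modally definable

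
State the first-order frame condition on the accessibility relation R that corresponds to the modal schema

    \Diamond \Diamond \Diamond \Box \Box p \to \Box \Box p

\forall x \forall y \forall z ((x R^3 y \wedge x R^2 z) \to \exists w (y R^2 w \wedge z = w))

This is a Sahlqvist (Geach-type) schema ◇^3□^2p → □^2◇^0p.
Minimal-valuation argument: fix x; take any y with xR^3y and any z with xR^2z. Set V(p) to the set of worlds R-reachable from y in exactly 2 steps. Then □^2p holds at y, so the antecedent holds at x; validity forces ◇^0p at z, giving a w with zR^0w and yR^2w.
First-order correspondent: \forall x \forall y \forall z ((x R^3 y \wedge x R^2 z) \to \exists w (y R^2 w \wedge z = w)).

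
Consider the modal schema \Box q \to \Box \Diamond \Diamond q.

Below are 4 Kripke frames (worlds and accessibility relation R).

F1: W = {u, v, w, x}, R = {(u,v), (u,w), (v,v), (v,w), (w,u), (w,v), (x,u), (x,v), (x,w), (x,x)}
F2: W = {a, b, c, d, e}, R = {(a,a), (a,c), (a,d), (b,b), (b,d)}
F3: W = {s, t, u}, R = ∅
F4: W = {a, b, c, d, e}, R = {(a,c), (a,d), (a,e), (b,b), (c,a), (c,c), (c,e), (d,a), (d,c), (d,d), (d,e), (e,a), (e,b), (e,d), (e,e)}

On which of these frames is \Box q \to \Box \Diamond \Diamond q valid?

Frame correspondent (Sahlqvist): \forall x \forall z (xRz \to \exists w (xRw \wedge z R^2 w)) — i.e. a generalized confluence (Geach) condition.
F1: holds.
F2: fails — aRc but no w with aRw and cR²w.
F3: holds.
F4: holds.
Valid on: F1, F3, F4.

F1, F3, F4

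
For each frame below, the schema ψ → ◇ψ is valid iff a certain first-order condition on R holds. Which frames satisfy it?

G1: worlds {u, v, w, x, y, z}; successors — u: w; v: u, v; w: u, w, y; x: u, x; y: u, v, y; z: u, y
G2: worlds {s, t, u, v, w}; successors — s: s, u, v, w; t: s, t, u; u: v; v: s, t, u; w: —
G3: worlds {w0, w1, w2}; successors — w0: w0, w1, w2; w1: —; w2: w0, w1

none

The schema corresponds to reflexivity: ∀x Rxx.
G1: fails — world u does not see itself.
G2: fails — world u does not see itself.
G3: fails — world w1 does not see itself.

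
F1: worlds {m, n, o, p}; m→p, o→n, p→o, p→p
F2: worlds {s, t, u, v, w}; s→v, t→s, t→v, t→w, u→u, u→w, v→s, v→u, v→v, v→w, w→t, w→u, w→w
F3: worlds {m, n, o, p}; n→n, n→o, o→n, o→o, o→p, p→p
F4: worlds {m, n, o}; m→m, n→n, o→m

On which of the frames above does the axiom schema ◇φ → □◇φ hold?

F4

The schema corresponds to the Euclidean property: ∀x ∀y ∀z (Rxy ∧ Rxz → Ryz).
F1: fails — Ron and Ron but not Rnn.
F2: fails — Rts and Rts but not Rss.
F3: fails — Ron and Rop but not Rnp.
F4: satisfies the condition.
Valid on: F4.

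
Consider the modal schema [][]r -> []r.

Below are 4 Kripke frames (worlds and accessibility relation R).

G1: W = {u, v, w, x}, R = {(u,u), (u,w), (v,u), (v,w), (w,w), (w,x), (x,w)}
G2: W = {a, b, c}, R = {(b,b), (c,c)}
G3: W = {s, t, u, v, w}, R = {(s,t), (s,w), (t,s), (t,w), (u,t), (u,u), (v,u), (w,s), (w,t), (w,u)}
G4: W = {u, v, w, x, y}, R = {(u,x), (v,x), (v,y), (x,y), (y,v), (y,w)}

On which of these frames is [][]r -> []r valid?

G1, G2, G3

The schema corresponds to density: forall x forall y (Rxy -> exists z (Rxz & Rzy)).
G1: satisfies the condition.
G2: satisfies the condition.
G3: satisfies the condition.
G4: fails — Rvx but no z with Rvz and Rzx.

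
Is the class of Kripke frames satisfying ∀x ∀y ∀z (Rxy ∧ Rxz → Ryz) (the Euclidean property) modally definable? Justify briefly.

Yes, by ◇r → □◇r

The condition is the Euclidean property. A defining modal formula is ◇r → □◇r.
Suppose ◇r→□◇r is valid. Take Rxy, Rxz and set V(r)={y}. Then ◇r at x, so □◇r at x, so ◇r at z, so some w with Rzw has r; w=y, i.e. Rzy. By symmetry of the argument, Ryz.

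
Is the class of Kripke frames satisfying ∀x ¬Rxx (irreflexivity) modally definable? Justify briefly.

Not modally definable

Modal frame validity is preserved under surjective bounded morphisms.
The 5-cycle (worlds 0,1,2,3,4 with 0→1→2→3→4→0) is irreflexive, and the map sending every world to a single reflexive point • is a surjective bounded morphism (forth: every edge maps to (•,•); back: every world has a successor). So any modal formula valid on the 5-cycle is also valid on the reflexive point, which is not irreflexive.
So no modal formula (or set of formulas) defines exactly the irreflexive frames.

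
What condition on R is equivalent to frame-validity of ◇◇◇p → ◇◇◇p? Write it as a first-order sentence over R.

This is a Sahlqvist (Geach-type) schema ◇^3□^0p → □^0◇^3p.
Minimal-valuation argument: fix x; take any y with xR^3y and any z with xR^0z. Set V(p) to the set of worlds R-reachable from y in exactly 0 steps. Then □^0p holds at y, so the antecedent holds at x; validity forces ◇^3p at z, giving a w with zR^3w and yR^0w.
First-order correspondent: ∀x ∀y (xR³y → ∃w (y = w ∧ xR³w)).

∀x ∀y (xR³y → ∃w (y = w ∧ xR³w))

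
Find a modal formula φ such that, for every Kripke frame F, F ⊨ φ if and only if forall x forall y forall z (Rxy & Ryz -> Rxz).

This is transitivity; the standard corresponding axiom is 4: □s → □□s.
Suppose □s→□□s is valid. Take Rxy, Ryz and set V(s)={w : Rxw}. Then □s at x, so □□s at x, so □s at y, so s at z, i.e. Rxz.

□s → □□s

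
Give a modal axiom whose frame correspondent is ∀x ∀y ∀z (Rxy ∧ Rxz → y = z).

◇ψ → □ψ

This is partial functionality; the standard corresponding axiom is CD: ◇ψ → □ψ.
Suppose ◇ψ→□ψ is valid. Take Rxy, Rxz and set V(ψ)={y}. Then ◇ψ at x, so □ψ at x, so ψ at z, i.e. z=y.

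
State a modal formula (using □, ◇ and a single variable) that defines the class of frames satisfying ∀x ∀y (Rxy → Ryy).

□(□p → p)

A defining formula is □(□p → p) (the T□ axiom).
Suppose □(□p→p) is valid. Take Rxy and set V(p)={w : Ryw}. Then at y, □p holds; since □(□p→p) at x, □p→p at y, so p at y, i.e. Ryy.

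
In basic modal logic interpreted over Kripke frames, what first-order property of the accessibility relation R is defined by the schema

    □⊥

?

Emptiness of R

This is the Ver axiom.
Its frame correspondent is emptiness of R — ∀x ∀y ¬Rxy.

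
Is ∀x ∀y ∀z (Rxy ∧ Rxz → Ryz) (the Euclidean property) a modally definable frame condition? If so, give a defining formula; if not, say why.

This is a Sahlqvist condition; the 5 axiom ◇p → □◇p defines it.

Yes — defined by ◇p → □◇p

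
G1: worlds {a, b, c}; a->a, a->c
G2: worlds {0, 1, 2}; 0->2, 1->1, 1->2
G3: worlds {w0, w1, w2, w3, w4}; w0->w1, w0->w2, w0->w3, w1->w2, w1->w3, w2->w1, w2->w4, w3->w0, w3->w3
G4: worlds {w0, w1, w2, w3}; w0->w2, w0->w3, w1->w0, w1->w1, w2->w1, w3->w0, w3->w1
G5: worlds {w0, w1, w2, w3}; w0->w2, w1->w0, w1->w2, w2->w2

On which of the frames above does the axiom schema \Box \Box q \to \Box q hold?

Frame correspondent (Sahlqvist): \forall x \forall y (Rxy \to \exists z (Rxz \wedge Rzy)) — i.e. density.
G1: satisfies the condition.
G2: fails — R02 but no z with R0z and Rz2.
G3: fails — Rw1w2 but no z with Rw1z and Rzw2.
G4: fails — Rw0w2 but no z with Rw0z and Rzw2.
G5: fails — Rw1w0 but no z with Rw1z and Rzw0.
Valid on: G1.

G1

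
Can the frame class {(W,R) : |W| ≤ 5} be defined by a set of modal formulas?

If a class were modally definable it would be closed under disjoint unions (Goldblatt–Thomason).
Any modal formula valid on each of 6 disjoint one-world frames is valid on their disjoint union (validity is preserved under disjoint unions). Each one-world frame has |W|=1≤5, but the union has |W|=6.
So the class is not modally definable.

Not definable by any modal formula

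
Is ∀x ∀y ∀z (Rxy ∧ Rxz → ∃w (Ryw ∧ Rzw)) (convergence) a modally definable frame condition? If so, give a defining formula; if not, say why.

Definable; ◇□q → □◇q defines it

Yes: it is convergence, defined by the .2 schema ◇□q → □◇q.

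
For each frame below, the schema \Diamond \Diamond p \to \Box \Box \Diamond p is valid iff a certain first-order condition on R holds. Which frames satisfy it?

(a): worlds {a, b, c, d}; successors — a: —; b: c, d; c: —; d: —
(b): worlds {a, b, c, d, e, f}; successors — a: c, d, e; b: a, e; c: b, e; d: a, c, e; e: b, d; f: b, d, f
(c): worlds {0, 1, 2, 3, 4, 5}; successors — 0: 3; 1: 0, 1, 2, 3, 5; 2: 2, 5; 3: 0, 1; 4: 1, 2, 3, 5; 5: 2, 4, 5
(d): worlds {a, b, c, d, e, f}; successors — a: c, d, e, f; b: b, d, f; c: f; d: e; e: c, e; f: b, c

(a)

The schema corresponds to a generalized confluence (Geach) condition: \forall x \forall y \forall z ((x R^2 y \wedge x R^2 z) \to \exists w (y = w \wedge zRw)).
(a): ✓.
(b): fails — aR²a, aR²a but no w with a=w and aRw.
(c): fails — 0R²0, 0R²0 but no w with 0=w and 0Rw.
(d): fails — aR²b, aR²c but no w with b=w and cRw.
Valid on: (a).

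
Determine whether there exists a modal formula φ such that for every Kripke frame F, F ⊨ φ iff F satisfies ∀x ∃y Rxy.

Yes: it is seriality, defined by the D schema □r → ◇r.

Yes — defined by □r → ◇r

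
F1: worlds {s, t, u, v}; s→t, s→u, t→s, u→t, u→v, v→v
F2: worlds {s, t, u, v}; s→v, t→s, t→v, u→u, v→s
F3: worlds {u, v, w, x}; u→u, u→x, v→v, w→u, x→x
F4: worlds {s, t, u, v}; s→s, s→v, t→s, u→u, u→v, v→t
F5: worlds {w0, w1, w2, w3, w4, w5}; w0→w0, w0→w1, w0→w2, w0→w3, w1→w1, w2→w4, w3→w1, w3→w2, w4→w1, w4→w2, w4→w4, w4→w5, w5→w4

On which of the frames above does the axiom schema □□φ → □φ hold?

Frame correspondent (Sahlqvist): ∀x ∀y (Rxy → ∃z (Rxz ∧ Rzy)) — i.e. density.
F1: fails — Rut but no z with Ruz and Rzt.
F2: fails — Rvs but no z with Rvz and Rzs.
F3: condition met.
F4: fails — Rvt but no z with Rvz and Rzt.
F5: fails — Rw3w2 but no z with Rw3z and Rzw2.

F3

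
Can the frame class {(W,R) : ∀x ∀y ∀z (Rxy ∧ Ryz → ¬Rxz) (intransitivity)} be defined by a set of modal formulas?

No

Modal frame validity is preserved under surjective bounded morphisms.
The 7-cycle (worlds a,b,c,d,e,f,g with a→b→c→d→e→f→g→a) is intransitive. Mapping every world to a single reflexive point • is a surjective bounded morphism; the reflexive point is not intransitive (R••∧R•• but R••).
Hence intransitivity is not modally definable.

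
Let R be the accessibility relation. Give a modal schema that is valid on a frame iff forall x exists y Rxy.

□s → ◇s

This is seriality; the standard corresponding axiom is D: □s → ◇s.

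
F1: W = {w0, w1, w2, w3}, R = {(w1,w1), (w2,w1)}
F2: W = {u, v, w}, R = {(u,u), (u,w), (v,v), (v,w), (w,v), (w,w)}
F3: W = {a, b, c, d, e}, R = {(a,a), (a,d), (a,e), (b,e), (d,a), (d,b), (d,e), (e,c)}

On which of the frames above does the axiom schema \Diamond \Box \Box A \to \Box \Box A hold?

The schema corresponds to a generalized confluence (Geach) condition: \forall x \forall y \forall z ((xRy \wedge x R^2 z) \to \exists w (y R^2 w \wedge z = w)).
F1: condition met.
F2: fails — uRw, uR²u but no t with wR²t and u=t.
F3: fails — aRd, aR²b but no w with dR²w and b=w.

F1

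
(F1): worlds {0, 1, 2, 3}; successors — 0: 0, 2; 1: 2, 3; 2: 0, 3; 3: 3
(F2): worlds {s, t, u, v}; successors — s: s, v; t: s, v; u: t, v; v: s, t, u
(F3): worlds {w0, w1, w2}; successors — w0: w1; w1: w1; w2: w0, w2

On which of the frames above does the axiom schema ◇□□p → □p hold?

This is the axiom for a generalized confluence (Geach) condition; its first-order frame correspondent is ∀x ∀y ∀z ((xRy ∧ xRz) → ∃w (yR²w ∧ z = w)).
(F1): fails — 1R3, 1R2 but no w with 3R²w and 2=w.
(F2): condition met.
(F3): fails — w2Rw0, w2Rw0 but no w with w0R²w and w0=w.
Valid on: (F2).

(F2)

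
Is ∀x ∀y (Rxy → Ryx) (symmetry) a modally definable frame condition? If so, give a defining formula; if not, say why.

Yes — defined by r → □◇r

The condition is symmetry. A defining modal formula is r → □◇r.
Suppose r→□◇r is valid. Take Rxy and set V(r)={x}. Then r at x, so □◇r at x, so ◇r at y, so some z with Ryz has r; z=x, i.e. Ryx.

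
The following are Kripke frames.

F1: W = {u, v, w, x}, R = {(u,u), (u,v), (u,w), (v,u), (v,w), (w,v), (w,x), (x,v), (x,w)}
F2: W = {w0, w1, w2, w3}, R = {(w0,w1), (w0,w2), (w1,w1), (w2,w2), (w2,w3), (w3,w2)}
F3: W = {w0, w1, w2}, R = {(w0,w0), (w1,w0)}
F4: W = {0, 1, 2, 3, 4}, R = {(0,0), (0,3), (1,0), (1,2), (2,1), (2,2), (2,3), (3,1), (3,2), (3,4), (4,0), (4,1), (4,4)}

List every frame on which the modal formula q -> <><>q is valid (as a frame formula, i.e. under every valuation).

The schema corresponds to a generalized confluence (Geach) condition: forall x exists w (x = w & x R^2 w).
F1: ✓.
F2: fails — at w0 but no w with w0=w and w0R²w.
F3: fails — at w1 but no w with w1=w and w1R²w.
F4: ✓.
Valid on: F1, F4.

F1, F4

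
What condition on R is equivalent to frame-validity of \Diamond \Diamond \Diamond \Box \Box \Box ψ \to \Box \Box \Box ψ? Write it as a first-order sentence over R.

This is a Sahlqvist (Geach-type) schema ◇^3□^3ψ → □^3◇^0ψ.
Minimal-valuation argument: fix x; take any y with xR^3y and any z with xR^3z. Set V(ψ) to the set of worlds R-reachable from y in exactly 3 steps. Then □^3ψ holds at y, so the antecedent holds at x; validity forces ◇^0ψ at z, giving a w with zR^0w and yR^3w.
First-order correspondent: \forall x \forall y \forall z ((x R^3 y \wedge x R^3 z) \to \exists w (y R^3 w \wedge z = w)).

\forall x \forall y \forall z ((x R^3 y \wedge x R^3 z) \to \exists w (y R^3 w \wedge z = w))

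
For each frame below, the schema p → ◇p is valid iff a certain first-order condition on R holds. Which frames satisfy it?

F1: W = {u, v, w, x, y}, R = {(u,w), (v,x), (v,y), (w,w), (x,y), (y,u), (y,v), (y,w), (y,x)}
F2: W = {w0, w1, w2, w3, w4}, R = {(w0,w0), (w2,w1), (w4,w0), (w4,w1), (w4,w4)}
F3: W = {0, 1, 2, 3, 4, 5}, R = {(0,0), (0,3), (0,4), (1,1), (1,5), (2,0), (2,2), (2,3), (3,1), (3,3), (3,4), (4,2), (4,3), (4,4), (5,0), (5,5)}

Frame correspondent (Sahlqvist): ∀x Rxx — i.e. reflexivity.
F1: fails — world u does not see itself.
F2: fails — world w1 does not see itself.
F3: ✓.

F3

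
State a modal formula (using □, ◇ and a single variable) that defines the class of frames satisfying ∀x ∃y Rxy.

□r → ◇r

A defining formula is □r → ◇r (the D axiom).
Suppose □r→◇r is valid. At any x set V(r)=W. Then □r at x, so ◇r at x, so x has a successor.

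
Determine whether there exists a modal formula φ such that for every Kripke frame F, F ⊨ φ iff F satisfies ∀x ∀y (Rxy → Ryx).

Definable; p → □◇p defines it

This is a Sahlqvist condition; the B axiom p → □◇p defines it.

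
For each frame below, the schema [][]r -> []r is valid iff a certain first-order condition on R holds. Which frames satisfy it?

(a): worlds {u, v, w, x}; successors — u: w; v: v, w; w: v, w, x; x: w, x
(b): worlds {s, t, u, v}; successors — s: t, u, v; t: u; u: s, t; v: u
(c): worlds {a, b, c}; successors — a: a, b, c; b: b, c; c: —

Frame correspondent (Sahlqvist): forall x forall y (Rxy -> exists z (Rxz & Rzy)) — i.e. density.
(a): condition met.
(b): fails — Rus but no z with Ruz and Rzs.
(c): condition met.

(a), (c)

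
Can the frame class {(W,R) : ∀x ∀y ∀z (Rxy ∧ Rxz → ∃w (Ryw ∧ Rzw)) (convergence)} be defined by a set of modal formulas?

Yes, by ◇□p → □◇p

This is a Sahlqvist condition; the .2 axiom ◇□p → □◇p defines it.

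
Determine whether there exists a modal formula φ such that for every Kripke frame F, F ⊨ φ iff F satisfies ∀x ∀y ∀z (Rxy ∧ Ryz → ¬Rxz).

If a class were modally definable it would be closed under surjective bounded morphisms (Goldblatt–Thomason).
The 7-cycle (worlds a,b,c,d,e,f,g with a→b→c→d→e→f→g→a) is intransitive. Mapping every world to a single reflexive point • is a surjective bounded morphism; the reflexive point is not intransitive (R••∧R•• but R••).
So no modal formula (or set of formulas) defines exactly the intransitive frames.

No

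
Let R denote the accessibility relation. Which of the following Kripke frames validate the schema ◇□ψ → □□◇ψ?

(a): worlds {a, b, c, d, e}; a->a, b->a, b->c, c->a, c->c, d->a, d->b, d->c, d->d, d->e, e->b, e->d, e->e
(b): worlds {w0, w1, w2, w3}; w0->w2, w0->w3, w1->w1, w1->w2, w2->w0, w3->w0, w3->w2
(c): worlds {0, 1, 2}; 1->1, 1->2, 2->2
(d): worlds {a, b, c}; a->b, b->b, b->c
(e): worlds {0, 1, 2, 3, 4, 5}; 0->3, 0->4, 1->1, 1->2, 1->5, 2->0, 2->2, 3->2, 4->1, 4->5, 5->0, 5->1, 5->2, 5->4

(c)

Frame correspondent (Sahlqvist): ∀x ∀y ∀z ((xRy ∧ xR²z) → ∃w (yRw ∧ zRw)) — i.e. a generalized confluence (Geach) condition.
(a): fails — dRa, dR²e but no w with aRw and eRw.
(b): fails — w0Rw2, w0R²w0 but no w with w2Rw and w0Rw.
(c): satisfies the condition.
(d): fails — aRb, aR²c but no w with bRw and cRw.
(e): fails — 0R4, 0R²2 but no w with 4Rw and 2Rw.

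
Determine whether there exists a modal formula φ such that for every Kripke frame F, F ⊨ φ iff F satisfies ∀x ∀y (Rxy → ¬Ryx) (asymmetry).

Not modally definable

Any modally definable frame class is closed under surjective bounded morphisms.
The 3-cycle (worlds 0,1,2 with 0→1→2→0) is asymmetric. Mapping every world to a single reflexive point • is a surjective bounded morphism, and the reflexive point is not asymmetric (R•• but asymmetry requires ¬R••).
Hence asymmetry is not modally definable.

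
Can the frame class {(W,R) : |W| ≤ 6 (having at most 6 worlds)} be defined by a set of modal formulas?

No — not modally definable

Any modally definable frame class is closed under disjoint unions.
Any modal formula valid on each of 7 disjoint one-world frames is valid on their disjoint union (validity is preserved under disjoint unions). Each one-world frame has |W|=1≤6, but the union has |W|=7.
So no modal formula (or set of formulas) defines exactly the |W|≤6 frames.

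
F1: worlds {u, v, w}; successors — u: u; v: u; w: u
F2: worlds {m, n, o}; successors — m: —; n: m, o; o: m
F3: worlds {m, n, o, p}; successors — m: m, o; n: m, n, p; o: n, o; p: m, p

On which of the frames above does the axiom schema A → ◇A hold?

Frame correspondent (Sahlqvist): ∀x Rxx — i.e. reflexivity.
F1: fails — world v does not see itself.
F2: fails — world m does not see itself.
F3: holds.
Valid on: F3.

F3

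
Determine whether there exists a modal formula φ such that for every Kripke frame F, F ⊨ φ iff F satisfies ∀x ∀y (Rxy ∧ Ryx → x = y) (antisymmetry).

Modal frame validity is preserved under surjective bounded morphisms.
The 6-cycle (worlds 0,1,2,3,4,5 with 0→1→2→3→4→5→0) is antisymmetric. Sending even-indexed worlds to s and odd-indexed worlds to t is a surjective bounded morphism onto the two-world frame with s↔t, which is not antisymmetric.
Hence antisymmetry is not modally definable.

No — not modally definable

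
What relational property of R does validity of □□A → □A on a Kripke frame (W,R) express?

density

This is the C4 axiom.
It corresponds to density: ∀x ∀y (Rxy → ∃z (Rxz ∧ Rzy)).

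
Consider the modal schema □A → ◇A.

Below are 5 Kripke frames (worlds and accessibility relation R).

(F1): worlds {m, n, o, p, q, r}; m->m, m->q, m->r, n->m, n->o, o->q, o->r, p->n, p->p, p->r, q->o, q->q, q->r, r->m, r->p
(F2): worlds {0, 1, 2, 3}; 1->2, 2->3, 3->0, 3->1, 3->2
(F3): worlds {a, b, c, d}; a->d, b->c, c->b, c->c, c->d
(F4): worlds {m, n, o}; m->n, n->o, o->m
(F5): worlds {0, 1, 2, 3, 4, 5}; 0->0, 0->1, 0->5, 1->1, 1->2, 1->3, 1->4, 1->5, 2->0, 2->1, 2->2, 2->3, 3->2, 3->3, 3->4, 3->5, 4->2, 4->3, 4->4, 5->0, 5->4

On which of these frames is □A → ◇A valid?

Frame correspondent (Sahlqvist): ∀x ∃y Rxy — i.e. seriality.
(F1): ✓.
(F2): fails — world 0 has no successor.
(F3): fails — world d has no successor.
(F4): ✓.
(F5): ✓.

(F1), (F4), (F5)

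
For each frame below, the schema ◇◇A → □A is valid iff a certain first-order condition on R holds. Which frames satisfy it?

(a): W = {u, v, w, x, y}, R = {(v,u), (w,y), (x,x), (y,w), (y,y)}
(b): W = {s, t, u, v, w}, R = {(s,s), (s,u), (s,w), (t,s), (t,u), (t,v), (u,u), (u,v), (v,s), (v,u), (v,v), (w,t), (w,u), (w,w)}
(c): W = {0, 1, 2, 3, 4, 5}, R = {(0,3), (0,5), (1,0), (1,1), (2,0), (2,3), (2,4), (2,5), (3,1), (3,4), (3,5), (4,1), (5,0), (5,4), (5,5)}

Frame correspondent (Sahlqvist): ∀x ∀y ∀z ((xR²y ∧ xRz) → ∃w (y = w ∧ z = w)) — i.e. a generalized confluence (Geach) condition.
(a): fails — wR²w, wRy but w ≠ y.
(b): fails — sR²s, sRu but s ≠ u.
(c): fails — 0R²0, 0R3 but 0 ≠ 3.

none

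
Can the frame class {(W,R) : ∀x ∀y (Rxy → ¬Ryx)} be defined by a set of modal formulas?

Not definable by any modal formula

Modal frame validity is preserved under surjective bounded morphisms.
The 3-cycle (worlds a,b,c with a→b→c→a) is asymmetric. Mapping every world to a single reflexive point • is a surjective bounded morphism, and the reflexive point is not asymmetric (R•• but asymmetry requires ¬R••).
So no modal formula (or set of formulas) defines exactly the asymmetric frames.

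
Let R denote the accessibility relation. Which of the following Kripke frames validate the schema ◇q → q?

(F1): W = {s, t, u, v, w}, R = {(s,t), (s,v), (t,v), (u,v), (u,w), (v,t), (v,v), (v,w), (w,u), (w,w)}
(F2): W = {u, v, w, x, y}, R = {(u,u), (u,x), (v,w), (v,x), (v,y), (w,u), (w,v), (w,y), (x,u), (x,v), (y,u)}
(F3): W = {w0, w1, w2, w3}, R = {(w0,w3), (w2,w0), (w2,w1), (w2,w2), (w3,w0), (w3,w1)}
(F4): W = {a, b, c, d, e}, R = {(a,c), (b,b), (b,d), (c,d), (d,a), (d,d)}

none

The schema corresponds to a generalized confluence (Geach) condition: ∀x ∀y (xRy → ∃w (y = w ∧ x = w)).
(F1): fails — sRt but t ≠ s.
(F2): fails — uRx but x ≠ u.
(F3): fails — w0Rw3 but w3 ≠ w0.
(F4): fails — aRc but c ≠ a.
Valid on no frame.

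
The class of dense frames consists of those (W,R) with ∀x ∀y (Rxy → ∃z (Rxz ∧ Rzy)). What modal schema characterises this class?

□□q → □q

This is density; the standard corresponding axiom is C4: □□q → □q.
Suppose □□q→□q is valid. Take Rxy and set V(q)={w : xR²w}. Then □□q at x, so □q at x, so q at y, i.e. ∃z(Rxz∧Rzy).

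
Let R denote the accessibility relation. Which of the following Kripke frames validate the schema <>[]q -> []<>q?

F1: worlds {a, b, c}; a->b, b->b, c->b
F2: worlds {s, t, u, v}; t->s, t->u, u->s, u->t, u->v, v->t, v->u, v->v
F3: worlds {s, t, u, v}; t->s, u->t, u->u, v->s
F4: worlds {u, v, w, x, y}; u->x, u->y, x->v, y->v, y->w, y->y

F1

Frame correspondent (Sahlqvist): forall x forall y forall z (Rxy & Rxz -> exists w (Ryw & Rzw)) — i.e. convergence.
F1: ✓.
F2: fails — Rts and Rts but s and s have no common successor.
F3: fails — Rts and Rts but s and s have no common successor.
F4: fails — Rxv and Rxv but v and v have no common successor.
Valid on: F1.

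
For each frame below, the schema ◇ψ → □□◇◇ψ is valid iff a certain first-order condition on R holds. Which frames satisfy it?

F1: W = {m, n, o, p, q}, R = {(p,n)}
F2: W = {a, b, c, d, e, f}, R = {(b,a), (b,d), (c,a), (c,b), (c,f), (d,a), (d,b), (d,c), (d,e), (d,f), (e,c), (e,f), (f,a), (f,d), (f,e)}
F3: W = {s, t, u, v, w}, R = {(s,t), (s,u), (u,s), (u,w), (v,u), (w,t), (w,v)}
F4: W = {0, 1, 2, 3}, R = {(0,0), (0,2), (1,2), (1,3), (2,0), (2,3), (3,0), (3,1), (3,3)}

Frame correspondent (Sahlqvist): ∀x ∀y ∀z ((xRy ∧ xR²z) → ∃w (y = w ∧ zR²w)) — i.e. a generalized confluence (Geach) condition.
F1: condition met.
F2: fails — bRa, bR²a but no w with a=w and aR²w.
F3: fails — sRt, sR²s but no w* with t=w* and sR²w*.
F4: fails — 1R2, 1R²1 but no w with 2=w and 1R²w.
Valid on: F1.

F1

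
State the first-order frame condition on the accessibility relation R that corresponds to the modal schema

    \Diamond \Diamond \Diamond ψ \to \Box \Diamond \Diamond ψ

\forall x \forall y \forall z ((x R^3 y \wedge xRz) \to \exists w (y = w \wedge z R^2 w))

This is a Sahlqvist (Geach-type) schema ◇^3□^0ψ → □^1◇^2ψ.
First-order correspondent: \forall x \forall y \forall z ((x R^3 y \wedge xRz) \to \exists w (y = w \wedge z R^2 w)).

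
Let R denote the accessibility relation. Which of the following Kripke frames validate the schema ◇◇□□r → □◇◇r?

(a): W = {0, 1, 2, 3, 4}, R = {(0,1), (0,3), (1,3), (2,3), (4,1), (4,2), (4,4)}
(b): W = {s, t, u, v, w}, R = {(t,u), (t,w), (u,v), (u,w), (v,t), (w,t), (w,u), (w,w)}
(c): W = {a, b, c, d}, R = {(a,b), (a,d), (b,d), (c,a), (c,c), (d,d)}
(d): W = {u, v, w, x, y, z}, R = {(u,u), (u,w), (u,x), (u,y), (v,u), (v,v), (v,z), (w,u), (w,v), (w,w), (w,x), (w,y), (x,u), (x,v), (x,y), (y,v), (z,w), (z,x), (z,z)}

The schema corresponds to a generalized confluence (Geach) condition: ∀x ∀y ∀z ((xR²y ∧ xRz) → ∃w (yR²w ∧ zR²w)).
(a): fails — 0R²3, 0R1 but no w with 3R²w and 1R²w.
(b): ✓.
(c): ✓.
(d): ✓.
Valid on: (b), (c), (d).

(b), (c), (d)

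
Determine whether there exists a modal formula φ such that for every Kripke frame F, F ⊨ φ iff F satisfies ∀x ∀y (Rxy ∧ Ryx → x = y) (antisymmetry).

Modal frame validity is preserved under surjective bounded morphisms.
The 6-cycle (worlds w0,w1,w2,w3,w4,w5 with w0→w1→w2→w3→w4→w5→w0) is antisymmetric. Sending even-indexed worlds to a and odd-indexed worlds to b is a surjective bounded morphism onto the two-world frame with a↔b, which is not antisymmetric.
So the class is not modally definable.

No — not modally definable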